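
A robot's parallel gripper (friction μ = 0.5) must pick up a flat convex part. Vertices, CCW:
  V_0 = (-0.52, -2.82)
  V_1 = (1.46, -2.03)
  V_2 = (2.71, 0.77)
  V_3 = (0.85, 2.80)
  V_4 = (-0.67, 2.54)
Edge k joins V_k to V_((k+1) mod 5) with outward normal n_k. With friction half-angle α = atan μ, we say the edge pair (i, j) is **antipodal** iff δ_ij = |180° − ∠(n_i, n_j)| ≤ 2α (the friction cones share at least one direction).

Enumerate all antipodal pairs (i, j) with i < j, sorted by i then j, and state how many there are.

α = atan 0.5 = 26.57°;  2α = 53.13°
n_0 = (+0.3706, -0.9288)
n_1 = (+0.9131, -0.4077)
n_2 = (+0.7373, +0.6756)
n_3 = (-0.1686, +0.9857)
n_4 = (-0.9996, -0.0280)
  (0,1): δ = 135.81°  ·
  (0,2): δ = 69.25°  ·
  (0,3): δ = 12.04°  ✓
  (0,4): δ = 69.85°  ·
  (1,2): δ = 113.44°  ·
  (1,3): δ = 56.24°  ·
  (1,4): δ = 25.66°  ✓
  (2,3): δ = 122.79°  ·
  (2,4): δ = 40.89°  ✓
  (3,4): δ = 98.10°  ·
antipodal pairs: 3

count = 3; pairs: (0,3), (1,4), (2,4)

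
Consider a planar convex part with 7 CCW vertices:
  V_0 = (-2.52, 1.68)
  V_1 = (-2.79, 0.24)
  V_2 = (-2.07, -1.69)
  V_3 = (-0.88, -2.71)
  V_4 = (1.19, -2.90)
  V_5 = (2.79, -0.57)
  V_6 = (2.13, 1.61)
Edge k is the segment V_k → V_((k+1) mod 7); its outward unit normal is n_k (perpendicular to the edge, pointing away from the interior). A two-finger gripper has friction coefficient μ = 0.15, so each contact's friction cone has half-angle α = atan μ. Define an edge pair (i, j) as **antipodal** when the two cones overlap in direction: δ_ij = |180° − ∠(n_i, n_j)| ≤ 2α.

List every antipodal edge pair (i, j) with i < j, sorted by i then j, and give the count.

count = 2; pairs: (1,5), (3,6)

α = atan 0.15 = 8.53°;  2α = 17.06°
n_0 = (-0.9829, +0.1843)
n_1 = (-0.9369, -0.3495)
n_2 = (-0.6508, -0.7593)
n_3 = (-0.0914, -0.9958)
n_4 = (+0.8244, -0.5661)
n_5 = (+0.9571, +0.2898)
n_6 = (+0.0151, +0.9999)
  (0,1): δ = 148.92°  ·
  (0,2): δ = 119.98°  ·
  (0,3): δ = 84.62°  ·
  (0,4): δ = 23.86°  ·
  (0,5): δ = 27.46°  ·
  (0,6): δ = 99.76°  ·
  (1,2): δ = 151.06°  ·
  (1,3): δ = 115.70°  ·
  (1,4): δ = 54.94°  ·
  (1,5): δ = 3.61°  ✓
  (1,6): δ = 68.68°  ·
  (2,3): δ = 144.64°  ·
  (2,4): δ = 83.88°  ·
  (2,5): δ = 32.55°  ·
  (2,6): δ = 39.74°  ·
  (3,4): δ = 119.23°  ·
  (3,5): δ = 67.91°  ·
  (3,6): δ = 4.38°  ✓
  (4,5): δ = 128.68°  ·
  (4,6): δ = 56.39°  ·
  (5,6): δ = 107.71°  ·
antipodal pairs: 2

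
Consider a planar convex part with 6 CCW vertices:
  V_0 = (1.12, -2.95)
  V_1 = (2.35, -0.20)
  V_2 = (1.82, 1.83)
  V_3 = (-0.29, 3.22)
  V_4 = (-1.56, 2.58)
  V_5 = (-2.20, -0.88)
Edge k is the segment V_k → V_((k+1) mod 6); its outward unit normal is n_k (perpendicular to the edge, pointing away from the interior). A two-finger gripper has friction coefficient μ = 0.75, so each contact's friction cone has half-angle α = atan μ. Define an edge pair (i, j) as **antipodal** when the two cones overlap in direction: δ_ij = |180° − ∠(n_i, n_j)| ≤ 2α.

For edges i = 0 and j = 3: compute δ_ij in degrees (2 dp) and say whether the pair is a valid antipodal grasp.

α = atan 0.75 = 36.87°;  2α = 73.74°
edge 0: e_0 = (+1.23, +2.75);  n_0 = (+0.9129, -0.4083)
edge 3: e_3 = (-1.27, -0.64);  n_3 = (-0.4500, +0.8930)
∠(n_0, n_3) = 140.84°
δ = |180° − 140.84°| = 39.16°
39.16° ≤ 2α = 73.74°  →  valid

δ = 39.16°, valid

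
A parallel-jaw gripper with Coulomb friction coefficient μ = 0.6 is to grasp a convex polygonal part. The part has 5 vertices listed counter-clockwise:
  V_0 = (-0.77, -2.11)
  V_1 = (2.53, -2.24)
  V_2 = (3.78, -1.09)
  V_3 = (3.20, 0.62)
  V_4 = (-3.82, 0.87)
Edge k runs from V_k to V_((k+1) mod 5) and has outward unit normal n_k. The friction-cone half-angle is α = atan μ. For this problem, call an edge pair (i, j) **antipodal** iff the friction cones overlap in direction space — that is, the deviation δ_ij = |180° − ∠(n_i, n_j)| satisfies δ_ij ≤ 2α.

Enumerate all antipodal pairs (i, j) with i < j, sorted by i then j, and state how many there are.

α = atan 0.6 = 30.96°;  2α = 61.93°
n_0 = (-0.0394, -0.9992)
n_1 = (+0.6771, -0.7359)
n_2 = (+0.9470, +0.3212)
n_3 = (+0.0356, +0.9994)
n_4 = (-0.6989, -0.7153)
  (0,1): δ = 135.13°  ·
  (0,2): δ = 69.01°  ·
  (0,3): δ = 0.22°  ✓
  (0,4): δ = 137.92°  ·
  (1,2): δ = 113.88°  ·
  (1,3): δ = 44.65°  ✓
  (1,4): δ = 93.05°  ·
  (2,3): δ = 110.78°  ·
  (2,4): δ = 26.93°  ✓
  (3,4): δ = 42.30°  ✓
antipodal pairs: 4

count = 4; pairs: (0,3), (1,3), (2,4), (3,4)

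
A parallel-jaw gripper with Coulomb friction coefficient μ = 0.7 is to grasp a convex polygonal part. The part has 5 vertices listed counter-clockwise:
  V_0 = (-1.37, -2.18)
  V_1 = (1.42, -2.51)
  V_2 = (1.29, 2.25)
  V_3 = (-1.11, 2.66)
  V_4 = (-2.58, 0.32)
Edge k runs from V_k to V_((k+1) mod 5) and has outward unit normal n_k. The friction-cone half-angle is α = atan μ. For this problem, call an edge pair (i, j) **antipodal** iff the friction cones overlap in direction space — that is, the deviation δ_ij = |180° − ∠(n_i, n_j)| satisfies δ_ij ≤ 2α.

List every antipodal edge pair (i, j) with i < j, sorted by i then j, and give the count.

α = atan 0.7 = 34.99°;  2α = 69.98°
n_0 = (-0.1175, -0.9931)
n_1 = (+0.9996, +0.0273)
n_2 = (+0.1684, +0.9857)
n_3 = (-0.8468, +0.5319)
n_4 = (-0.9001, -0.4357)
  (0,1): δ = 81.69°  ·
  (0,2): δ = 2.95°  ✓
  (0,3): δ = 64.61°  ✓
  (0,4): δ = 122.57°  ·
  (1,2): δ = 101.26°  ·
  (1,3): δ = 33.70°  ✓
  (1,4): δ = 24.26°  ✓
  (2,3): δ = 112.44°  ·
  (2,4): δ = 54.48°  ✓
  (3,4): δ = 122.04°  ·
antipodal pairs: 5

count = 5; pairs: (0,2), (0,3), (1,3), (1,4), (2,4)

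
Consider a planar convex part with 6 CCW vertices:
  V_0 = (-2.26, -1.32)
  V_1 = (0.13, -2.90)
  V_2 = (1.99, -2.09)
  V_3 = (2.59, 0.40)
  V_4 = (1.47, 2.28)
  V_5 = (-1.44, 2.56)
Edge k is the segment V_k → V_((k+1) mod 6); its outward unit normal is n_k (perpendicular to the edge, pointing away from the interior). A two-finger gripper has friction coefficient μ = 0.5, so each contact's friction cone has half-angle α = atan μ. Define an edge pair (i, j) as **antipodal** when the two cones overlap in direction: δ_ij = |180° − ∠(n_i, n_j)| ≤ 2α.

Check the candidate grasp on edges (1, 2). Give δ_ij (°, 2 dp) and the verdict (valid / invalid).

α = atan 0.5 = 26.57°;  2α = 53.13°
edge 1: e_1 = (+1.86, +0.81);  n_1 = (+0.3993, -0.9168)
edge 2: e_2 = (+0.60, +2.49);  n_2 = (+0.9722, -0.2343)
∠(n_1, n_2) = 52.92°
δ = |180° − 52.92°| = 127.08°
127.08° > 2α = 53.13°  →  invalid

δ = 127.08°, invalid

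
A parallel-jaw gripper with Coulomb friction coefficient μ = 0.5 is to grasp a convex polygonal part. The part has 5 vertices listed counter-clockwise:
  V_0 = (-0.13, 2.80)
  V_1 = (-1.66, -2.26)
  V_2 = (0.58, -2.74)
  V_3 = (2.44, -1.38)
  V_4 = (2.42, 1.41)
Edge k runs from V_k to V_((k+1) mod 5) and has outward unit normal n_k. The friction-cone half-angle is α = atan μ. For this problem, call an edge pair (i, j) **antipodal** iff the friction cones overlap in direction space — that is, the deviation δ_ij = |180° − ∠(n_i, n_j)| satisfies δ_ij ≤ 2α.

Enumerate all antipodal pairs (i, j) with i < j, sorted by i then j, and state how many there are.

α = atan 0.5 = 26.57°;  2α = 53.13°
n_0 = (-0.9572, +0.2894)
n_1 = (-0.2095, -0.9778)
n_2 = (+0.5902, -0.8072)
n_3 = (+1.0000, +0.0072)
n_4 = (+0.4786, +0.8780)
  (0,1): δ = 85.27°  ·
  (0,2): δ = 37.00°  ✓
  (0,3): δ = 17.23°  ✓
  (0,4): δ = 78.23°  ·
  (1,2): δ = 131.73°  ·
  (1,3): δ = 77.49°  ·
  (1,4): δ = 16.50°  ✓
  (2,3): δ = 125.76°  ·
  (2,4): δ = 64.77°  ·
  (3,4): δ = 119.01°  ·
antipodal pairs: 3

count = 3; pairs: (0,2), (0,3), (1,4)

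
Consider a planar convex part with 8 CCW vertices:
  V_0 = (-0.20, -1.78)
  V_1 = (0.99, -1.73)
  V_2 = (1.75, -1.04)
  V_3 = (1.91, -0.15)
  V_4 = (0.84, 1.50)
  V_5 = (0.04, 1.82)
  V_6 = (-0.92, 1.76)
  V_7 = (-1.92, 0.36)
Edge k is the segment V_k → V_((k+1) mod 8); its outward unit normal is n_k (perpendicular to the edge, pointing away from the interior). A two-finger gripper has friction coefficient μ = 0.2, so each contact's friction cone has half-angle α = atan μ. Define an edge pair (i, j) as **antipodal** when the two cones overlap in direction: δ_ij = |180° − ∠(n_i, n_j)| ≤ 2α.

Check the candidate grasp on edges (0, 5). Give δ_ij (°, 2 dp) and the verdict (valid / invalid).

α = atan 0.2 = 11.31°;  2α = 22.62°
edge 0: e_0 = (+1.19, +0.05);  n_0 = (+0.0420, -0.9991)
edge 5: e_5 = (-0.96, -0.06);  n_5 = (-0.0624, +0.9981)
∠(n_0, n_5) = 178.83°
δ = |180° − 178.83°| = 1.17°
1.17° ≤ 2α = 22.62°  →  valid

δ = 1.17°, valid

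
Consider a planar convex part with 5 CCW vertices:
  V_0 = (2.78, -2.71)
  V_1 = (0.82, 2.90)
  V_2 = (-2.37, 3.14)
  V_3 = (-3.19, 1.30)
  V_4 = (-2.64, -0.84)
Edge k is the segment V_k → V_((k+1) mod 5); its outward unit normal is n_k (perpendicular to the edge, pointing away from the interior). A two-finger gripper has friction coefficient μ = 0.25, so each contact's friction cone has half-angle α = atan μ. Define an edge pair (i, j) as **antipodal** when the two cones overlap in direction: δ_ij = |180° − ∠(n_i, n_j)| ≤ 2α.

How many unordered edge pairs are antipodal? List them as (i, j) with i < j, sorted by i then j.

α = atan 0.25 = 14.04°;  2α = 28.07°
n_0 = (+0.9440, +0.3298)
n_1 = (+0.0750, +0.9972)
n_2 = (-0.9134, +0.4071)
n_3 = (-0.9685, -0.2489)
n_4 = (-0.3262, -0.9453)
  (0,1): δ = 113.56°  ·
  (0,2): δ = 43.28°  ·
  (0,3): δ = 4.84°  ✓
  (0,4): δ = 51.71°  ·
  (1,2): δ = 109.72°  ·
  (1,3): δ = 71.28°  ·
  (1,4): δ = 14.73°  ✓
  (2,3): δ = 141.57°  ·
  (2,4): δ = 85.02°  ·
  (3,4): δ = 123.45°  ·
antipodal pairs: 2

count = 2; pairs: (0,3), (1,4)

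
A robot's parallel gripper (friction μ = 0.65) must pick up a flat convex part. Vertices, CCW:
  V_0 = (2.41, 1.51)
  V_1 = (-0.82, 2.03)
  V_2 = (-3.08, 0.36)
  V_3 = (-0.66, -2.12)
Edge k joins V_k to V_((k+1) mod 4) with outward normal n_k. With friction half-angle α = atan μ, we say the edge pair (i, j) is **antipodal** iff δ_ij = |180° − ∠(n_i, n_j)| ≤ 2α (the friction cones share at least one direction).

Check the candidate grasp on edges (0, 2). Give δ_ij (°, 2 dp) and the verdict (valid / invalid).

α = atan 0.65 = 33.02°;  2α = 66.05°
edge 0: e_0 = (-3.23, +0.52);  n_0 = (+0.1589, +0.9873)
edge 2: e_2 = (+2.42, -2.48);  n_2 = (-0.7157, -0.6984)
∠(n_0, n_2) = 143.44°
δ = |180° − 143.44°| = 36.56°
36.56° ≤ 2α = 66.05°  →  valid

δ = 36.56°, valid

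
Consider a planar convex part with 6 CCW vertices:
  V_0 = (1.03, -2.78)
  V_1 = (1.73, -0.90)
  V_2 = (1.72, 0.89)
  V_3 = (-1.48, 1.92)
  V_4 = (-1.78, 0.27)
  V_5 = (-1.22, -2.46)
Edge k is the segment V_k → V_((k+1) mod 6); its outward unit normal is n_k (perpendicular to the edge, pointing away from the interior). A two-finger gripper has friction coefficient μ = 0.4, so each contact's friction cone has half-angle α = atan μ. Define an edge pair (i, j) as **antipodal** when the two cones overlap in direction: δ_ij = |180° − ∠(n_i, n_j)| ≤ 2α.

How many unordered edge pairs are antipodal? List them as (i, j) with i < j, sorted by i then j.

α = atan 0.4 = 21.80°;  2α = 43.60°
n_0 = (+0.9371, -0.3489)
n_1 = (+1.0000, +0.0056)
n_2 = (+0.3064, +0.9519)
n_3 = (-0.9839, +0.1789)
n_4 = (-0.9796, -0.2009)
n_5 = (-0.1408, -0.9900)
  (0,1): δ = 159.26°  ·
  (0,2): δ = 87.42°  ·
  (0,3): δ = 10.12°  ✓
  (0,4): δ = 32.01°  ✓
  (0,5): δ = 102.33°  ·
  (1,2): δ = 108.16°  ·
  (1,3): δ = 10.62°  ✓
  (1,4): δ = 11.27°  ✓
  (1,5): δ = 81.59°  ·
  (2,3): δ = 82.46°  ·
  (2,4): δ = 60.57°  ·
  (2,5): δ = 9.75°  ✓
  (3,4): δ = 158.10°  ·
  (3,5): δ = 87.79°  ·
  (4,5): δ = 109.69°  ·
antipodal pairs: 5

count = 5; pairs: (0,3), (0,4), (1,3), (1,4), (2,5)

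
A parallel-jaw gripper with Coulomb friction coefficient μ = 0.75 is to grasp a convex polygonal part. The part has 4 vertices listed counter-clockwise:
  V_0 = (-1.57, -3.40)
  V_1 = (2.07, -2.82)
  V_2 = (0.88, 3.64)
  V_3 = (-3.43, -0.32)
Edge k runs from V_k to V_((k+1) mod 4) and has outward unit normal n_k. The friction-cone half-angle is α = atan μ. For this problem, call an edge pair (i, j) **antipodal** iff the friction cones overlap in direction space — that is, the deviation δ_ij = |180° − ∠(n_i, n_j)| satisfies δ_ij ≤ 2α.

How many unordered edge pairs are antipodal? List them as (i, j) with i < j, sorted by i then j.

α = atan 0.75 = 36.87°;  2α = 73.74°
n_0 = (+0.1574, -0.9875)
n_1 = (+0.9835, +0.1812)
n_2 = (-0.6766, +0.7364)
n_3 = (-0.8560, -0.5169)
  (0,1): δ = 88.62°  ·
  (0,2): δ = 33.52°  ✓
  (0,3): δ = 112.07°  ·
  (1,2): δ = 57.86°  ✓
  (1,3): δ = 20.69°  ✓
  (2,3): δ = 101.45°  ·
antipodal pairs: 3

count = 3; pairs: (0,2), (1,2), (1,3)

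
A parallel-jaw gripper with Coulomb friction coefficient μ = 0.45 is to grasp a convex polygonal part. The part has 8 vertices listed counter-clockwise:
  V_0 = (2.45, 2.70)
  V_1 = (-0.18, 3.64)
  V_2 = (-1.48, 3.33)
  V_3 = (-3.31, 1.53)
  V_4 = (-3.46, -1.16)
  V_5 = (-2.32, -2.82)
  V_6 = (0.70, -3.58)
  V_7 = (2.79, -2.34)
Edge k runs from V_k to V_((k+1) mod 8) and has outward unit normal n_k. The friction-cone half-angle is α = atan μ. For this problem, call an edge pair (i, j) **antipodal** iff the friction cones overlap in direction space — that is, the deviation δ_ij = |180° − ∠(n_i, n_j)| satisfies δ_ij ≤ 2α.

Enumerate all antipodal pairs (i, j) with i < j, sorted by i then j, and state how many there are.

count = 7; pairs: (0,4), (0,5), (1,5), (1,6), (2,6), (3,7), (4,7)

α = atan 0.45 = 24.23°;  2α = 48.46°
n_0 = (+0.3366, +0.9417)
n_1 = (-0.2320, +0.9727)
n_2 = (-0.7012, +0.7129)
n_3 = (-0.9984, +0.0557)
n_4 = (-0.8243, -0.5661)
n_5 = (-0.2440, -0.9698)
n_6 = (+0.5103, -0.8600)
n_7 = (+0.9977, +0.0673)
  (0,1): δ = 146.92°  ·
  (0,2): δ = 115.81°  ·
  (0,3): δ = 73.52°  ·
  (0,4): δ = 35.85°  ✓
  (0,5): δ = 5.54°  ✓
  (0,6): δ = 50.35°  ·
  (0,7): δ = 113.53°  ·
  (1,2): δ = 148.89°  ·
  (1,3): δ = 106.60°  ·
  (1,4): δ = 68.93°  ·
  (1,5): δ = 27.54°  ✓
  (1,6): δ = 17.27°  ✓
  (1,7): δ = 80.45°  ·
  (2,3): δ = 137.72°  ·
  (2,4): δ = 100.05°  ·
  (2,5): δ = 58.65°  ·
  (2,6): δ = 13.85°  ✓
  (2,7): δ = 49.33°  ·
  (3,4): δ = 142.33°  ·
  (3,5): δ = 100.93°  ·
  (3,6): δ = 56.13°  ·
  (3,7): δ = 7.05°  ✓
  (4,5): δ = 138.60°  ·
  (4,6): δ = 93.80°  ·
  (4,7): δ = 30.62°  ✓
  (5,6): δ = 135.19°  ·
  (5,7): δ = 72.02°  ·
  (6,7): δ = 116.82°  ·
antipodal pairs: 7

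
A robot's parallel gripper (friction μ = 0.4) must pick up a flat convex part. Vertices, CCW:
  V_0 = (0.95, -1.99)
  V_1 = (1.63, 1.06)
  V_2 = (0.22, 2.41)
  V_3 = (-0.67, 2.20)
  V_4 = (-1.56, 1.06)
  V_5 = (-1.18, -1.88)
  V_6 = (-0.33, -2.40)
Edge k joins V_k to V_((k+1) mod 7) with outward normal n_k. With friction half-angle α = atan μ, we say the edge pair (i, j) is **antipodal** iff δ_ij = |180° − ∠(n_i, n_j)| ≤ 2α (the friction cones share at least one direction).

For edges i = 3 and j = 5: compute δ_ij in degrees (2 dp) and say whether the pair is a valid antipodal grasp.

α = atan 0.4 = 21.80°;  2α = 43.60°
edge 3: e_3 = (-0.89, -1.14);  n_3 = (-0.7882, +0.6154)
edge 5: e_5 = (+0.85, -0.52);  n_5 = (-0.5219, -0.8530)
∠(n_3, n_5) = 96.52°
δ = |180° − 96.52°| = 83.48°
83.48° > 2α = 43.60°  →  invalid

δ = 83.48°, invalid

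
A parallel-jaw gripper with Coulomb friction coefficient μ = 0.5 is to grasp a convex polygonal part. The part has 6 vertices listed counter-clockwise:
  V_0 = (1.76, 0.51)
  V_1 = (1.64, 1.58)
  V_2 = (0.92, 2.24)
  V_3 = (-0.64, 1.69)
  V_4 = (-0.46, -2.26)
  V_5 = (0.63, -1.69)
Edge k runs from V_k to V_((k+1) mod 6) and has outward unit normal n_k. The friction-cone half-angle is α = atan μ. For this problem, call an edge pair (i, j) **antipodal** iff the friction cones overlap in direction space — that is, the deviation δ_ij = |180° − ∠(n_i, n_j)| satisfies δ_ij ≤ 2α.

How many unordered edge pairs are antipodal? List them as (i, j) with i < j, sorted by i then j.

count = 5; pairs: (0,3), (1,3), (2,4), (2,5), (3,5)

α = atan 0.5 = 26.57°;  2α = 53.13°
n_0 = (+0.9938, +0.1115)
n_1 = (+0.6757, +0.7372)
n_2 = (-0.3325, +0.9431)
n_3 = (-0.9990, -0.0455)
n_4 = (+0.4634, -0.8861)
n_5 = (+0.8895, -0.4569)
  (0,1): δ = 138.91°  ·
  (0,2): δ = 76.98°  ·
  (0,3): δ = 3.79°  ✓
  (0,4): δ = 111.21°  ·
  (0,5): δ = 146.41°  ·
  (1,2): δ = 118.07°  ·
  (1,3): δ = 44.88°  ✓
  (1,4): δ = 70.12°  ·
  (1,5): δ = 105.32°  ·
  (2,3): δ = 106.81°  ·
  (2,4): δ = 8.19°  ✓
  (2,5): δ = 43.39°  ✓
  (3,4): δ = 65.00°  ·
  (3,5): δ = 29.80°  ✓
  (4,5): δ = 144.79°  ·
antipodal pairs: 5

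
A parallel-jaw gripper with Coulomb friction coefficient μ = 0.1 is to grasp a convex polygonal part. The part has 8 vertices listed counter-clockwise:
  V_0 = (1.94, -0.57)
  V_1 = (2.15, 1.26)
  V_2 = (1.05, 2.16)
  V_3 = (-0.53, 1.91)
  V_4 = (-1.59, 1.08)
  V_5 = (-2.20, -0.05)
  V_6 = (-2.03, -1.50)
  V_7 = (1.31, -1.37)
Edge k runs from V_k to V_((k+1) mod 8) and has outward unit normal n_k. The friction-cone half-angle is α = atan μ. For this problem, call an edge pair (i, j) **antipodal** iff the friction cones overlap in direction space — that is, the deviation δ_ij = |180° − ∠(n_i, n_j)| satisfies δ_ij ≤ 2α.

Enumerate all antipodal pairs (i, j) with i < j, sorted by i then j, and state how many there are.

α = atan 0.1 = 5.71°;  2α = 11.42°
n_0 = (+0.9935, -0.1140)
n_1 = (+0.6332, +0.7740)
n_2 = (-0.1563, +0.9877)
n_3 = (-0.6165, +0.7873)
n_4 = (-0.8800, +0.4750)
n_5 = (-0.9932, -0.1164)
n_6 = (+0.0389, -0.9992)
n_7 = (+0.7856, -0.6187)
  (0,1): δ = 122.74°  ·
  (0,2): δ = 74.46°  ·
  (0,3): δ = 45.39°  ·
  (0,4): δ = 21.81°  ·
  (0,5): δ = 13.23°  ·
  (0,6): δ = 98.78°  ·
  (0,7): δ = 148.33°  ·
  (1,2): δ = 131.72°  ·
  (1,3): δ = 102.65°  ·
  (1,4): δ = 79.07°  ·
  (1,5): δ = 44.02°  ·
  (1,6): δ = 41.52°  ·
  (1,7): δ = 91.07°  ·
  (2,3): δ = 150.93°  ·
  (2,4): δ = 127.35°  ·
  (2,5): δ = 92.30°  ·
  (2,6): δ = 6.76°  ✓
  (2,7): δ = 42.79°  ·
  (3,4): δ = 156.42°  ·
  (3,5): δ = 121.37°  ·
  (3,6): δ = 35.83°  ·
  (3,7): δ = 13.72°  ·
  (4,5): δ = 144.95°  ·
  (4,6): δ = 59.41°  ·
  (4,7): δ = 9.86°  ✓
  (5,6): δ = 94.46°  ·
  (5,7): δ = 44.91°  ·
  (6,7): δ = 130.45°  ·
antipodal pairs: 2

count = 2; pairs: (2,6), (4,7)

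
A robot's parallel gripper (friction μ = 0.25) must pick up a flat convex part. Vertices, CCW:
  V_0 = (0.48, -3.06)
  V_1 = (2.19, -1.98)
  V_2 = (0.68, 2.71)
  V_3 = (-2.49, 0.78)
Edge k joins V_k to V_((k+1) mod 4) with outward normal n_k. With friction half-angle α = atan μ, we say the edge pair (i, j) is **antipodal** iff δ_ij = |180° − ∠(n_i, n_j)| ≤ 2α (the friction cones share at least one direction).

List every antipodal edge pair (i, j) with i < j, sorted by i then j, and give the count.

count = 2; pairs: (0,2), (1,3)

α = atan 0.25 = 14.04°;  2α = 28.07°
n_0 = (+0.5340, -0.8455)
n_1 = (+0.9519, +0.3065)
n_2 = (-0.5200, +0.8541)
n_3 = (-0.7910, -0.6118)
  (0,1): δ = 104.43°  ·
  (0,2): δ = 0.94°  ✓
  (0,3): δ = 95.44°  ·
  (1,2): δ = 76.51°  ·
  (1,3): δ = 19.87°  ✓
  (2,3): δ = 83.61°  ·
antipodal pairs: 2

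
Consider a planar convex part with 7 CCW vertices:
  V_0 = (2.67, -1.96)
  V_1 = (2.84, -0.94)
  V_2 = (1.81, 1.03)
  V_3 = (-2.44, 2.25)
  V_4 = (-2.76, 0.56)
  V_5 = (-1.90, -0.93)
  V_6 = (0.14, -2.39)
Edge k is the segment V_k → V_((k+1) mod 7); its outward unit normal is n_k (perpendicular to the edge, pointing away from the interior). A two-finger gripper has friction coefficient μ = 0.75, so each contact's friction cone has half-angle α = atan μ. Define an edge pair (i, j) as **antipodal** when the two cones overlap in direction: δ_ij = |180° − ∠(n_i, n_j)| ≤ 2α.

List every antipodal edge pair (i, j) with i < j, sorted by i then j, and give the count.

count = 11; pairs: (0,3), (0,4), (0,5), (1,3), (1,4), (1,5), (1,6), (2,4), (2,5), (2,6), (3,6)

α = atan 0.75 = 36.87°;  2α = 73.74°
n_0 = (+0.9864, -0.1644)
n_1 = (+0.8862, +0.4633)
n_2 = (+0.2759, +0.9612)
n_3 = (-0.9825, +0.1860)
n_4 = (-0.8661, -0.4999)
n_5 = (-0.5820, -0.8132)
n_6 = (+0.1676, -0.9859)
  (0,1): δ = 142.94°  ·
  (0,2): δ = 96.55°  ·
  (0,3): δ = 1.26°  ✓
  (0,4): δ = 39.46°  ✓
  (0,5): δ = 63.87°  ✓
  (0,6): δ = 109.11°  ·
  (1,2): δ = 133.62°  ·
  (1,3): δ = 38.32°  ✓
  (1,4): δ = 2.39°  ✓
  (1,5): δ = 26.81°  ✓
  (1,6): δ = 72.04°  ✓
  (2,3): δ = 84.71°  ·
  (2,4): δ = 43.99°  ✓
  (2,5): δ = 19.57°  ✓
  (2,6): δ = 25.66°  ✓
  (3,4): δ = 139.29°  ·
  (3,5): δ = 114.87°  ·
  (3,6): δ = 69.63°  ✓
  (4,5): δ = 155.58°  ·
  (4,6): δ = 110.35°  ·
  (5,6): δ = 134.76°  ·
antipodal pairs: 11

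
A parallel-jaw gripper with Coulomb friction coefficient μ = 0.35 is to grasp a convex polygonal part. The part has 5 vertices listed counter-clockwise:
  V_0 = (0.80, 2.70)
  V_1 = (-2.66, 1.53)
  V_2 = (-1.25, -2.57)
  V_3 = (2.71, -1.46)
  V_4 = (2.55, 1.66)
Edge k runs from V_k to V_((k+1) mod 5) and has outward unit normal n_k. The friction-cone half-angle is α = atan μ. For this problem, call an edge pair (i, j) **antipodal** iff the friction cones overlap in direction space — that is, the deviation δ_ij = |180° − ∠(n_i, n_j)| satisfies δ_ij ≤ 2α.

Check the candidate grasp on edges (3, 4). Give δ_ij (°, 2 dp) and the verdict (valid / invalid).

δ = 123.66°, invalid

α = atan 0.35 = 19.29°;  2α = 38.58°
edge 3: e_3 = (-0.16, +3.12);  n_3 = (+0.9987, +0.0512)
edge 4: e_4 = (-1.75, +1.04);  n_4 = (+0.5109, +0.8597)
∠(n_3, n_4) = 56.34°
δ = |180° − 56.34°| = 123.66°
123.66° > 2α = 38.58°  →  invalid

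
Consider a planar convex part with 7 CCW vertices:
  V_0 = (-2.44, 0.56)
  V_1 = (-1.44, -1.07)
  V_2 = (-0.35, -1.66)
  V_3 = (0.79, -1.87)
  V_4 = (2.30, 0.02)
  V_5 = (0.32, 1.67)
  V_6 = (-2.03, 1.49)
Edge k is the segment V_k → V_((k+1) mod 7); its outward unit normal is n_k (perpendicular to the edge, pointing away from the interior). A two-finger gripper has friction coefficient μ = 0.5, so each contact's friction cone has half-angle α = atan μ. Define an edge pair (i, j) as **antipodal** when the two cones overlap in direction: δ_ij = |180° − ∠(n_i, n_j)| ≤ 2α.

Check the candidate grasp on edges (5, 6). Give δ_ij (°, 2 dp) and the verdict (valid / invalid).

α = atan 0.5 = 26.57°;  2α = 53.13°
edge 5: e_5 = (-2.35, -0.18);  n_5 = (-0.0764, +0.9971)
edge 6: e_6 = (-0.41, -0.93);  n_6 = (-0.9150, +0.4034)
∠(n_5, n_6) = 61.83°
δ = |180° − 61.83°| = 118.17°
118.17° > 2α = 53.13°  →  invalid

δ = 118.17°, invalid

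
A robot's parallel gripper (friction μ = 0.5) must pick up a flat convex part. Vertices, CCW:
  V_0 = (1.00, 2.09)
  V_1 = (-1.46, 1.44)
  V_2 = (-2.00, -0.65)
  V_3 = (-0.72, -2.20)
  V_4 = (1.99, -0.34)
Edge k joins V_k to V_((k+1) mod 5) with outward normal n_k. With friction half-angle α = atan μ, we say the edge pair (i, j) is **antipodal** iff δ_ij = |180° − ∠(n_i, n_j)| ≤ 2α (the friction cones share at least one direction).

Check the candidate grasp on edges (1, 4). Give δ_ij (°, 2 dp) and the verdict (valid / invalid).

δ = 36.65°, valid

α = atan 0.5 = 26.57°;  2α = 53.13°
edge 1: e_1 = (-0.54, -2.09);  n_1 = (-0.9682, +0.2502)
edge 4: e_4 = (-0.99, +2.43);  n_4 = (+0.9261, +0.3773)
∠(n_1, n_4) = 143.35°
δ = |180° − 143.35°| = 36.65°
36.65° ≤ 2α = 53.13°  →  valid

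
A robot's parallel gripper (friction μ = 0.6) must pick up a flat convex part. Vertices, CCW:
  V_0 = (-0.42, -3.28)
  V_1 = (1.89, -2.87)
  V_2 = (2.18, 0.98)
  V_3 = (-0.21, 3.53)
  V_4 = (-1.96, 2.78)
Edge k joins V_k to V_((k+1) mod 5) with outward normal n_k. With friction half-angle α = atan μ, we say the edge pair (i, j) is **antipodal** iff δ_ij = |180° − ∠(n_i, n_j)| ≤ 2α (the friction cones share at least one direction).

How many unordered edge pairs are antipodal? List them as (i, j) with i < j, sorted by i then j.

count = 4; pairs: (0,2), (0,3), (1,4), (2,4)

α = atan 0.6 = 30.96°;  2α = 61.93°
n_0 = (+0.1748, -0.9846)
n_1 = (+0.9972, -0.0751)
n_2 = (+0.7296, +0.6838)
n_3 = (-0.3939, +0.9191)
n_4 = (-0.9692, -0.2463)
  (0,1): δ = 104.37°  ·
  (0,2): δ = 56.92°  ✓
  (0,3): δ = 13.13°  ✓
  (0,4): δ = 94.19°  ·
  (1,2): δ = 132.55°  ·
  (1,3): δ = 62.49°  ·
  (1,4): δ = 18.57°  ✓
  (2,3): δ = 109.95°  ·
  (2,4): δ = 28.89°  ✓
  (3,4): δ = 98.94°  ·
antipodal pairs: 4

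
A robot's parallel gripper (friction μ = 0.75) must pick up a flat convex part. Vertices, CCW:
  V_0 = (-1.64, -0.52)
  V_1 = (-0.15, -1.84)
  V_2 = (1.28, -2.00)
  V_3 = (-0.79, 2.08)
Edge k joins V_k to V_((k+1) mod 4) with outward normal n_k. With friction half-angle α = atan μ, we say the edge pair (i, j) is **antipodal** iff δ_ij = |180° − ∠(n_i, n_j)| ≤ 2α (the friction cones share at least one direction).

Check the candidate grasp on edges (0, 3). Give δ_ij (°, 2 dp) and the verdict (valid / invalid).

δ = 113.43°, invalid

α = atan 0.75 = 36.87°;  2α = 73.74°
edge 0: e_0 = (+1.49, -1.32);  n_0 = (-0.6631, -0.7485)
edge 3: e_3 = (-0.85, -2.60);  n_3 = (-0.9505, +0.3107)
∠(n_0, n_3) = 66.57°
δ = |180° − 66.57°| = 113.43°
113.43° > 2α = 73.74°  →  invalid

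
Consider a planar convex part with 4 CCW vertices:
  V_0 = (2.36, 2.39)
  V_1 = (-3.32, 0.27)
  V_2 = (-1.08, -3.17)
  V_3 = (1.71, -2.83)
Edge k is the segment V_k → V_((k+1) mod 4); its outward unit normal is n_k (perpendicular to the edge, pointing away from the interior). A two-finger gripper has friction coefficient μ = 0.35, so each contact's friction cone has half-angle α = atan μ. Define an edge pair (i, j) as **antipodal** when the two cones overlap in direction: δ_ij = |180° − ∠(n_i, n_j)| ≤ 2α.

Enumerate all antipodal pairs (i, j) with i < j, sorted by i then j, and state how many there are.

count = 1; pairs: (0,2)

α = atan 0.35 = 19.29°;  2α = 38.58°
n_0 = (-0.3497, +0.9369)
n_1 = (-0.8380, -0.5457)
n_2 = (+0.1210, -0.9927)
n_3 = (+0.9923, -0.1236)
  (0,1): δ = 77.40°  ·
  (0,2): δ = 13.52°  ✓
  (0,3): δ = 62.43°  ·
  (1,2): δ = 116.12°  ·
  (1,3): δ = 40.17°  ·
  (2,3): δ = 104.05°  ·
antipodal pairs: 1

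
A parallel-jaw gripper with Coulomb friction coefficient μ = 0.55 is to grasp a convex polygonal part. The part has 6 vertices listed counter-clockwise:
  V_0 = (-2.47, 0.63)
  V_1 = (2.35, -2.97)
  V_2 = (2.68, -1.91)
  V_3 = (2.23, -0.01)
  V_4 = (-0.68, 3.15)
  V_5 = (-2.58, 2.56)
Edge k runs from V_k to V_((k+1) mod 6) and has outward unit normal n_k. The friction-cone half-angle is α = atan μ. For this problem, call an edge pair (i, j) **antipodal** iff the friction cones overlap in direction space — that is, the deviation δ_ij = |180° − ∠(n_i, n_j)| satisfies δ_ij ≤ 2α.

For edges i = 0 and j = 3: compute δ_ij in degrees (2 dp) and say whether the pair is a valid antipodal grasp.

α = atan 0.55 = 28.81°;  2α = 57.62°
edge 0: e_0 = (+4.82, -3.60);  n_0 = (-0.5984, -0.8012)
edge 3: e_3 = (-2.91, +3.16);  n_3 = (+0.7356, +0.6774)
∠(n_0, n_3) = 169.40°
δ = |180° − 169.40°| = 10.60°
10.60° ≤ 2α = 57.62°  →  valid

δ = 10.60°, valid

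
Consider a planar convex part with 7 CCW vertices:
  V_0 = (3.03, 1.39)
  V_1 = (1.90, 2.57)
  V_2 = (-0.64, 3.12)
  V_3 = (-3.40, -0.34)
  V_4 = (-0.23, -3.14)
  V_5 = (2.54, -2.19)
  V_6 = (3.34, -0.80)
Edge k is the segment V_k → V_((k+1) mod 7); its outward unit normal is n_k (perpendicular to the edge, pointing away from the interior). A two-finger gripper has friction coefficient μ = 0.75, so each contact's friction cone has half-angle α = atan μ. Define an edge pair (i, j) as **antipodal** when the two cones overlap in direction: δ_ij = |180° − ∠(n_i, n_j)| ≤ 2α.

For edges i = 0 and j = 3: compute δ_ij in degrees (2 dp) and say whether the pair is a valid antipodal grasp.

δ = 4.79°, valid

α = atan 0.75 = 36.87°;  2α = 73.74°
edge 0: e_0 = (-1.13, +1.18);  n_0 = (+0.7222, +0.6916)
edge 3: e_3 = (+3.17, -2.80);  n_3 = (-0.6620, -0.7495)
∠(n_0, n_3) = 175.21°
δ = |180° − 175.21°| = 4.79°
4.79° ≤ 2α = 73.74°  →  valid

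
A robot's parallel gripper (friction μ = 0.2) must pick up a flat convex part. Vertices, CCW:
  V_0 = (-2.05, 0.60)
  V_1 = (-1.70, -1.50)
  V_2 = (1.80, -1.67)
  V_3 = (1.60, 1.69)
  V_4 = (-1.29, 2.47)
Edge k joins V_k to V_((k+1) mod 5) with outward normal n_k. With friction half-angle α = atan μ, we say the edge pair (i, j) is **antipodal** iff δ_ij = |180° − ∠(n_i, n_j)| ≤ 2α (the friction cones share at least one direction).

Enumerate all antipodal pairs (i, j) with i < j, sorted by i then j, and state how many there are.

α = atan 0.2 = 11.31°;  2α = 22.62°
n_0 = (-0.9864, -0.1644)
n_1 = (-0.0485, -0.9988)
n_2 = (+0.9982, +0.0594)
n_3 = (+0.2606, +0.9655)
n_4 = (-0.9264, +0.3765)
  (0,1): δ = 102.24°  ·
  (0,2): δ = 6.06°  ✓
  (0,3): δ = 65.43°  ·
  (0,4): δ = 148.42°  ·
  (1,2): δ = 83.81°  ·
  (1,3): δ = 12.32°  ✓
  (1,4): δ = 70.66°  ·
  (2,3): δ = 108.51°  ·
  (2,4): δ = 25.52°  ·
  (3,4): δ = 97.01°  ·
antipodal pairs: 2

count = 2; pairs: (0,2), (1,3)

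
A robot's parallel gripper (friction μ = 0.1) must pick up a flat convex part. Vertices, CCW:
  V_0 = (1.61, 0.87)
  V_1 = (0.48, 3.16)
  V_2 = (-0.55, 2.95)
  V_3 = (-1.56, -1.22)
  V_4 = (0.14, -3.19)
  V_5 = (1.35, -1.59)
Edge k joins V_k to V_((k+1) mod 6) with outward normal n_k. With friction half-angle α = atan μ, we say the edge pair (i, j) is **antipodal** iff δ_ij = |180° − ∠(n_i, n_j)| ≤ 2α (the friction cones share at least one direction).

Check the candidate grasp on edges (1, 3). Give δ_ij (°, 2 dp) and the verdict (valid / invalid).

δ = 60.73°, invalid

α = atan 0.1 = 5.71°;  2α = 11.42°
edge 1: e_1 = (-1.03, -0.21);  n_1 = (-0.1998, +0.9798)
edge 3: e_3 = (+1.70, -1.97);  n_3 = (-0.7571, -0.6533)
∠(n_1, n_3) = 119.27°
δ = |180° − 119.27°| = 60.73°
60.73° > 2α = 11.42°  →  invalid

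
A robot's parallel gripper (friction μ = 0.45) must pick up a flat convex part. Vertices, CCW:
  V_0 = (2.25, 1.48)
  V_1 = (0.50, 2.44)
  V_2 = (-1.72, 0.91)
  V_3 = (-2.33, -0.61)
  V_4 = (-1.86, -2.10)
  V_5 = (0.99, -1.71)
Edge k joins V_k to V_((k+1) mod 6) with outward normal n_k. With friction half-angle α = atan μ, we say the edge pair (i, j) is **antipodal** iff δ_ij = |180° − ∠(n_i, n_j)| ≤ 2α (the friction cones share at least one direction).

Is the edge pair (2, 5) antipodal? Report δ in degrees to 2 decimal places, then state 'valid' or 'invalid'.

δ = 0.31°, valid

α = atan 0.45 = 24.23°;  2α = 48.46°
edge 2: e_2 = (-0.61, -1.52);  n_2 = (-0.9281, +0.3724)
edge 5: e_5 = (+1.26, +3.19);  n_5 = (+0.9301, -0.3674)
∠(n_2, n_5) = 179.69°
δ = |180° − 179.69°| = 0.31°
0.31° ≤ 2α = 48.46°  →  valid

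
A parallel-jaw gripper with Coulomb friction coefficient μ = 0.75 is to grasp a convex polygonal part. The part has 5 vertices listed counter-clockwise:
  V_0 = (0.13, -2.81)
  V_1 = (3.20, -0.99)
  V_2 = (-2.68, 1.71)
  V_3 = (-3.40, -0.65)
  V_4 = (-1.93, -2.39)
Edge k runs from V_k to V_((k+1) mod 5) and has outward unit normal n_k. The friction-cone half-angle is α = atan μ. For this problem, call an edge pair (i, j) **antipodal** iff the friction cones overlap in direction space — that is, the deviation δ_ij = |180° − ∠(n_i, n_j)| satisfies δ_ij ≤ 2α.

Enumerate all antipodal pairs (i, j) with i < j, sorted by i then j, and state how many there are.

α = atan 0.75 = 36.87°;  2α = 73.74°
n_0 = (+0.5100, -0.8602)
n_1 = (+0.4173, +0.9088)
n_2 = (-0.9565, +0.2918)
n_3 = (-0.7639, -0.6454)
n_4 = (-0.1998, -0.9798)
  (0,1): δ = 55.32°  ✓
  (0,2): δ = 42.37°  ✓
  (0,3): δ = 99.53°  ·
  (0,4): δ = 137.82°  ·
  (1,2): δ = 82.30°  ·
  (1,3): δ = 25.14°  ✓
  (1,4): δ = 13.14°  ✓
  (2,3): δ = 122.84°  ·
  (2,4): δ = 84.56°  ·
  (3,4): δ = 141.72°  ·
antipodal pairs: 4

count = 4; pairs: (0,1), (0,2), (1,3), (1,4)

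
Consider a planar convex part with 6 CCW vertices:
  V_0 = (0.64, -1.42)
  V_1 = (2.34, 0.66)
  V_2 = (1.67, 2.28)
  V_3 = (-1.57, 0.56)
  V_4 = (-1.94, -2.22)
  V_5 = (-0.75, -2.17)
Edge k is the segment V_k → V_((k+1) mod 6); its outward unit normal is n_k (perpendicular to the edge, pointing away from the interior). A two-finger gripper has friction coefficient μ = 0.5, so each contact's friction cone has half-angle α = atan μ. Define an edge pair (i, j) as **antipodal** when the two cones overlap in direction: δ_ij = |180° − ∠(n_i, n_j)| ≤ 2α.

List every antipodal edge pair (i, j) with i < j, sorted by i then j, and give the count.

α = atan 0.5 = 26.57°;  2α = 53.13°
n_0 = (+0.7743, -0.6328)
n_1 = (+0.9241, +0.3822)
n_2 = (-0.4689, +0.8833)
n_3 = (-0.9913, +0.1319)
n_4 = (+0.0420, -0.9991)
n_5 = (+0.4749, -0.8801)
  (0,1): δ = 118.27°  ·
  (0,2): δ = 22.78°  ✓
  (0,3): δ = 31.68°  ✓
  (0,4): δ = 131.67°  ·
  (0,5): δ = 157.61°  ·
  (1,2): δ = 84.51°  ·
  (1,3): δ = 30.05°  ✓
  (1,4): δ = 69.94°  ·
  (1,5): δ = 95.88°  ·
  (2,3): δ = 125.54°  ·
  (2,4): δ = 25.56°  ✓
  (2,5): δ = 0.39°  ✓
  (3,4): δ = 80.01°  ·
  (3,5): δ = 54.07°  ·
  (4,5): δ = 154.06°  ·
antipodal pairs: 5

count = 5; pairs: (0,2), (0,3), (1,3), (2,4), (2,5)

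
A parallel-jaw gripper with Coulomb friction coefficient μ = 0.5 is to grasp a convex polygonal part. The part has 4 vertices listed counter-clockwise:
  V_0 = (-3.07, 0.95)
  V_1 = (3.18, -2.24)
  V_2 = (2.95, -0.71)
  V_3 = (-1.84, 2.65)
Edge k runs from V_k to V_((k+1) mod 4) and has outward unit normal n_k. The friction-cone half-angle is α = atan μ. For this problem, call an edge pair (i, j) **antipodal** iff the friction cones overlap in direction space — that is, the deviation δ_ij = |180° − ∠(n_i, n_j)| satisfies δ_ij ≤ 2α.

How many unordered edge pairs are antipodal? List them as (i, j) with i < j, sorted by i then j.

α = atan 0.5 = 26.57°;  2α = 53.13°
n_0 = (-0.4546, -0.8907)
n_1 = (+0.9889, +0.1487)
n_2 = (+0.5743, +0.8187)
n_3 = (-0.8102, +0.5862)
  (0,1): δ = 54.41°  ·
  (0,2): δ = 8.01°  ✓
  (0,3): δ = 81.15°  ·
  (1,2): δ = 133.60°  ·
  (1,3): δ = 44.44°  ✓
  (2,3): δ = 90.84°  ·
antipodal pairs: 2

count = 2; pairs: (0,2), (1,3)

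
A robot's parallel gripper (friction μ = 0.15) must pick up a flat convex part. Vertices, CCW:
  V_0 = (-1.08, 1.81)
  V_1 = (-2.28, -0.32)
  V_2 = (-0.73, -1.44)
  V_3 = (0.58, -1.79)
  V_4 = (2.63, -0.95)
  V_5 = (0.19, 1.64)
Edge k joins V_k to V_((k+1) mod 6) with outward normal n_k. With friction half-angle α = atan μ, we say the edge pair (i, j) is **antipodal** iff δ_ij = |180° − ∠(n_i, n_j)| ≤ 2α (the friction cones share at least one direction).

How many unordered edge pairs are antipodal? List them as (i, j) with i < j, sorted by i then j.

α = atan 0.15 = 8.53°;  2α = 17.06°
n_0 = (-0.8712, +0.4908)
n_1 = (-0.5857, -0.8105)
n_2 = (-0.2581, -0.9661)
n_3 = (+0.3792, -0.9253)
n_4 = (+0.7279, +0.6857)
n_5 = (+0.1327, +0.9912)
  (0,1): δ = 96.46°  ·
  (0,2): δ = 75.56°  ·
  (0,3): δ = 38.32°  ·
  (0,4): δ = 72.69°  ·
  (0,5): δ = 111.77°  ·
  (1,2): δ = 159.11°  ·
  (1,3): δ = 121.87°  ·
  (1,4): δ = 10.86°  ✓
  (1,5): δ = 28.23°  ·
  (2,3): δ = 142.76°  ·
  (2,4): δ = 31.75°  ·
  (2,5): δ = 7.33°  ✓
  (3,4): δ = 68.99°  ·
  (3,5): δ = 29.91°  ·
  (4,5): δ = 140.92°  ·
antipodal pairs: 2

count = 2; pairs: (1,4), (2,5)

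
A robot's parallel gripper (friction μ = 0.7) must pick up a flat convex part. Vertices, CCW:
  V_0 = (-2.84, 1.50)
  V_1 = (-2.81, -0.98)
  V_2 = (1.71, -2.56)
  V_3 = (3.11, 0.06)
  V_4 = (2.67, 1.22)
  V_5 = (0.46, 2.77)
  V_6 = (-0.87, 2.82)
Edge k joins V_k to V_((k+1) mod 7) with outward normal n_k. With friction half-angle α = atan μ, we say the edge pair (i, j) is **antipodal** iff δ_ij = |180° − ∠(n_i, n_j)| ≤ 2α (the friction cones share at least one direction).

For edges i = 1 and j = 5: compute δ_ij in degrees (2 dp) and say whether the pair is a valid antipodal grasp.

α = atan 0.7 = 34.99°;  2α = 69.98°
edge 1: e_1 = (+4.52, -1.58);  n_1 = (-0.3300, -0.9440)
edge 5: e_5 = (-1.33, +0.05);  n_5 = (+0.0376, +0.9993)
∠(n_1, n_5) = 162.89°
δ = |180° − 162.89°| = 17.11°
17.11° ≤ 2α = 69.98°  →  valid

δ = 17.11°, valid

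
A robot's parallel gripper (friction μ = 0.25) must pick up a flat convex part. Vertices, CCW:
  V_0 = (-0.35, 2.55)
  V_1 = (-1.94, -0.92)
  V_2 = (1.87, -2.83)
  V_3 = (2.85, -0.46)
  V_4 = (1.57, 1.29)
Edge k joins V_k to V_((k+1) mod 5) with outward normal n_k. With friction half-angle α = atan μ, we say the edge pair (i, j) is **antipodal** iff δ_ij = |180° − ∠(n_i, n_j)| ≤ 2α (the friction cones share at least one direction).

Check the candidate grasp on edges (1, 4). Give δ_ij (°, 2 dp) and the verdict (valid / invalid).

α = atan 0.25 = 14.04°;  2α = 28.07°
edge 1: e_1 = (+3.81, -1.91);  n_1 = (-0.4482, -0.8940)
edge 4: e_4 = (-1.92, +1.26);  n_4 = (+0.5487, +0.8360)
∠(n_1, n_4) = 173.35°
δ = |180° − 173.35°| = 6.65°
6.65° ≤ 2α = 28.07°  →  valid

δ = 6.65°, valid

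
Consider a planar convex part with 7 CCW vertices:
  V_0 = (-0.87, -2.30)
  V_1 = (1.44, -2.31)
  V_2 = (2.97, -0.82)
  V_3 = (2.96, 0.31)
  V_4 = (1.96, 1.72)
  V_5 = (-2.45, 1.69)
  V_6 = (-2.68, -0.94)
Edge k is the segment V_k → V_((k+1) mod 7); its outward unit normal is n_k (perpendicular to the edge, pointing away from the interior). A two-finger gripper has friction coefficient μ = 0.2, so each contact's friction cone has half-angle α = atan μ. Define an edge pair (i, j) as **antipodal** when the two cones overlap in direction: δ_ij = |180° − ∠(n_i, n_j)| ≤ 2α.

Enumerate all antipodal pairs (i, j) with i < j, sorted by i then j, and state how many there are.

count = 3; pairs: (0,4), (2,5), (3,6)

α = atan 0.2 = 11.31°;  2α = 22.62°
n_0 = (-0.0043, -1.0000)
n_1 = (+0.6977, -0.7164)
n_2 = (+1.0000, +0.0088)
n_3 = (+0.8157, +0.5785)
n_4 = (-0.0068, +1.0000)
n_5 = (-0.9962, +0.0871)
n_6 = (-0.6007, -0.7995)
  (0,1): δ = 135.51°  ·
  (0,2): δ = 89.24°  ·
  (0,3): δ = 54.41°  ·
  (0,4): δ = 0.64°  ✓
  (0,5): δ = 85.25°  ·
  (0,6): δ = 143.33°  ·
  (1,2): δ = 133.73°  ·
  (1,3): δ = 98.90°  ·
  (1,4): δ = 43.85°  ·
  (1,5): δ = 40.76°  ·
  (1,6): δ = 98.84°  ·
  (2,3): δ = 145.16°  ·
  (2,4): δ = 90.12°  ·
  (2,5): δ = 5.50°  ✓
  (2,6): δ = 52.57°  ·
  (3,4): δ = 124.96°  ·
  (3,5): δ = 40.34°  ·
  (3,6): δ = 17.73°  ✓
  (4,5): δ = 95.39°  ·
  (4,6): δ = 37.31°  ·
  (5,6): δ = 121.92°  ·
antipodal pairs: 3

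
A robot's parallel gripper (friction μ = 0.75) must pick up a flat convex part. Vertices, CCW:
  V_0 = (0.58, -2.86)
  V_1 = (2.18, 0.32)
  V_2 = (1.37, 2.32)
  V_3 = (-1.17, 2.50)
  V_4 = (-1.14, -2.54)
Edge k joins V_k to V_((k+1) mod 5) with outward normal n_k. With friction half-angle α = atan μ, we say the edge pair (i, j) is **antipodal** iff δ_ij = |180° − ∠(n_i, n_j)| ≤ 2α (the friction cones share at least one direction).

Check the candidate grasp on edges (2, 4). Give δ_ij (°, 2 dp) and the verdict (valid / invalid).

δ = 6.49°, valid

α = atan 0.75 = 36.87°;  2α = 73.74°
edge 2: e_2 = (-2.54, +0.18);  n_2 = (+0.0707, +0.9975)
edge 4: e_4 = (+1.72, -0.32);  n_4 = (-0.1829, -0.9831)
∠(n_2, n_4) = 173.51°
δ = |180° − 173.51°| = 6.49°
6.49° ≤ 2α = 73.74°  →  valid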